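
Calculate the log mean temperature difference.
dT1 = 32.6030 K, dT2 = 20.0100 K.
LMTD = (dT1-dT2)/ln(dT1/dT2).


dT1/dT2 = 1.6293
ln(dT1/dT2) = 0.4882
LMTD = 12.5930 / 0.4882 = 25.7962 K

25.7962 K


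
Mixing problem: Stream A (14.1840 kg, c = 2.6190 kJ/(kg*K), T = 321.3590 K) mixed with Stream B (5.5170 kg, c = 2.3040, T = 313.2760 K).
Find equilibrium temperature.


num = 15919.9146
den = 49.8591
Tf = 319.2983 K

319.2983 K


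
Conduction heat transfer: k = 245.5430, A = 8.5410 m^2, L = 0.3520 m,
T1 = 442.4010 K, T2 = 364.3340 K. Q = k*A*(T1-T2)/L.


dT = 78.0670 K
Q = 245.5430 * 8.5410 * 78.0670 / 0.3520 = 465115.8147 W

465115.8147 W


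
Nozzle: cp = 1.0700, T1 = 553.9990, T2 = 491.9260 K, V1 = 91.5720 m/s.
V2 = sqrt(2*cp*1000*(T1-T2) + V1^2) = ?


dT = 62.0730 K
2*cp*1000*dT = 132836.2200
V1^2 = 8385.4312
V2 = sqrt(141221.6512) = 375.7947 m/s

375.7947 m/s


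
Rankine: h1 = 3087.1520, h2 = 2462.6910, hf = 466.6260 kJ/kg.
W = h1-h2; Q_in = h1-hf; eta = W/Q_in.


W = 624.4610 kJ/kg
Q_in = 2620.5260 kJ/kg
eta = 0.2383 = 23.8296%

eta = 23.8296%


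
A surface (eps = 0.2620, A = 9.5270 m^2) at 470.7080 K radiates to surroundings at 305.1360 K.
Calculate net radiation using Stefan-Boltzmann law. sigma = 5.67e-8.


T^4 = 4.9092e+10
Tsurr^4 = 8.6691e+09
Q = 0.2620 * 5.67e-8 * 9.5270 * 4.0422e+10 = 5720.8779 W

5720.8779 W


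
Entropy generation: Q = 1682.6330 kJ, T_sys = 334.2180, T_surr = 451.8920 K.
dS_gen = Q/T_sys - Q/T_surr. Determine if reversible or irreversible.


dS_sys = 1682.6330/334.2180 = 5.0345 kJ/K
dS_surr = -1682.6330/451.8920 = -3.7235 kJ/K
dS_gen = 5.0345 - 3.7235 = 1.3110 kJ/K (irreversible)

dS_gen = 1.3110 kJ/K, irreversible


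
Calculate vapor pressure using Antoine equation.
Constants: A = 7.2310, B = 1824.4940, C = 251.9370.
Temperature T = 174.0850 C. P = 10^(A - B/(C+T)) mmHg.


C+T = 426.0220
B/(C+T) = 4.2826
log10(P) = 7.2310 - 4.2826 = 2.9484
P = 10^2.9484 = 887.9150 mmHg

887.9150 mmHg


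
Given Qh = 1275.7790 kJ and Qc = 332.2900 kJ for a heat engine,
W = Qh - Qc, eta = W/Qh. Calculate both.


W = 1275.7790 - 332.2900 = 943.4890 kJ
eta = 943.4890 / 1275.7790 = 0.7395 = 73.9540%

W = 943.4890 kJ, eta = 73.9540%


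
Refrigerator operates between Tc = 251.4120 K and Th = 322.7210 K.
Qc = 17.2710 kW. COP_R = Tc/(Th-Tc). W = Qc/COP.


COP = 251.4120 / 71.3090 = 3.5257
W = 17.2710 / 3.5257 = 4.8986 kW

COP = 3.5257, W = 4.8986 kW


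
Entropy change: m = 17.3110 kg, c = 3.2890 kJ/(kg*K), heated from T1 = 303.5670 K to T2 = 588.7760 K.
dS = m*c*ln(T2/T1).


T2/T1 = 1.9395
ln(T2/T1) = 0.6624
dS = 17.3110 * 3.2890 * 0.6624 = 37.7168 kJ/K

37.7168 kJ/K


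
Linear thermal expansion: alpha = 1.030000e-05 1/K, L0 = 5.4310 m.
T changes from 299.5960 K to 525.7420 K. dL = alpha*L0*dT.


dT = 226.1460 K
dL = 1.030000e-05 * 5.4310 * 226.1460 = 0.012650 m
L_final = 5.443650 m

dL = 0.012650 m


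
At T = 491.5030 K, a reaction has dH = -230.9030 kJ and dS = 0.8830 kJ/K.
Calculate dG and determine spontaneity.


T*dS = 491.5030 * 0.8830 = 433.9971 kJ
dG = -230.9030 - 433.9971 = -664.9001 kJ (spontaneous)

dG = -664.9001 kJ, spontaneous


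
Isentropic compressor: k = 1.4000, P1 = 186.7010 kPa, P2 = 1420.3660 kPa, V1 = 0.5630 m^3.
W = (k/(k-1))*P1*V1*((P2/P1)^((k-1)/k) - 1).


(k-1)/k = 0.2857
(P2/P1)^exp = 1.7856
W = 3.5000 * 186.7010 * 0.5630 * (1.7856 - 1) = 289.0217 kJ

289.0217 kJ


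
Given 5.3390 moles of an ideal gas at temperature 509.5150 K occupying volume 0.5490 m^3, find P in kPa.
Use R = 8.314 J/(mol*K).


P = nRT/V = 5.3390 * 8.314 * 509.5150 / 0.5490
= 22616.5791 / 0.5490 = 41195.9546 Pa = 41.1960 kPa

41.1960 kPa


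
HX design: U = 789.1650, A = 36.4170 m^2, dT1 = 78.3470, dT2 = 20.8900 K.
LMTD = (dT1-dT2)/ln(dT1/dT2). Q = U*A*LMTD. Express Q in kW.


LMTD = 43.4662 K
Q = 789.1650 * 36.4170 * 43.4662 = 1249176.6234 W = 1249.1766 kW

1249.1766 kW


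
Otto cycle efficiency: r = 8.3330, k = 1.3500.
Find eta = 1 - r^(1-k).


r^(k-1) = 2.1003
eta = 1 - 1/2.1003 = 0.5239 = 52.3877%

52.3877%


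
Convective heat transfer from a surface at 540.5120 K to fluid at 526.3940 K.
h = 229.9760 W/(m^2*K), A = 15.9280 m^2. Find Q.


dT = 14.1180 K
Q = 229.9760 * 15.9280 * 14.1180 = 51715.0490 W

51715.0490 W


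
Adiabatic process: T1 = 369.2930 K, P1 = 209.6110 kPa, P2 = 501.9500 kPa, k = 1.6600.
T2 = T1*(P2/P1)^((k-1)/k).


(k-1)/k = 0.3976
(P2/P1)^exp = 1.4151
T2 = 369.2930 * 1.4151 = 522.5836 K

522.5836 K


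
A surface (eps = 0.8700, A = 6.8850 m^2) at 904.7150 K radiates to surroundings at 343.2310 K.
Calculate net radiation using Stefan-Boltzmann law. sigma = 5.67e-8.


T^4 = 6.6996e+11
Tsurr^4 = 1.3879e+10
Q = 0.8700 * 5.67e-8 * 6.8850 * 6.5608e+11 = 222824.1341 W

222824.1341 W


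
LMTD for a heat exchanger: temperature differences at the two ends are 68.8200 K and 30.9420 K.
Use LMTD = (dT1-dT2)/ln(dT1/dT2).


dT1/dT2 = 2.2242
ln(dT1/dT2) = 0.7994
LMTD = 37.8780 / 0.7994 = 47.3842 K

47.3842 K


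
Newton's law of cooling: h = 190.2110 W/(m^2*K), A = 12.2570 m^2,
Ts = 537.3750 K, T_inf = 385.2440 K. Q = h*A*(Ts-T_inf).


dT = 152.1310 K
Q = 190.2110 * 12.2570 * 152.1310 = 354680.6820 W

354680.6820 W


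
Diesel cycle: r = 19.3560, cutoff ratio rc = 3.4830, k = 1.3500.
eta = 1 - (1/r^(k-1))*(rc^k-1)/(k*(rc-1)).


r^(k-1) = 2.8209
rc^k = 5.3906
eta = 0.5357 = 53.5669%

53.5669%


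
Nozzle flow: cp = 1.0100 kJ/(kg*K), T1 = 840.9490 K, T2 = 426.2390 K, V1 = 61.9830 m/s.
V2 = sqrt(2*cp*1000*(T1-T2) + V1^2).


dT = 414.7100 K
2*cp*1000*dT = 837714.2000
V1^2 = 3841.8923
V2 = sqrt(841556.0923) = 917.3637 m/s

917.3637 m/s


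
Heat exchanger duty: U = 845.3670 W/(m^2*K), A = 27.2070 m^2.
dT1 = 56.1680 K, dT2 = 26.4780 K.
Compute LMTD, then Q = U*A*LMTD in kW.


LMTD = 39.4797 K
Q = 845.3670 * 27.2070 * 39.4797 = 908028.0119 W = 908.0280 kW

908.0280 kW


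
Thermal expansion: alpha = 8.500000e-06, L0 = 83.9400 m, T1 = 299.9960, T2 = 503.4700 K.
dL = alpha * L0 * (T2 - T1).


dT = 203.4740 K
dL = 8.500000e-06 * 83.9400 * 203.4740 = 0.145177 m
L_final = 84.085177 m

dL = 0.145177 m


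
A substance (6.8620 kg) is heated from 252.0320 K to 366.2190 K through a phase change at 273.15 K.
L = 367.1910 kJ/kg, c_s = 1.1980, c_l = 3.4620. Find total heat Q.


Q1 (sensible, solid) = 6.8620 * 1.1980 * 21.1180 = 173.6042 kJ
Q2 (latent) = 6.8620 * 367.1910 = 2519.6646 kJ
Q3 (sensible, liquid) = 6.8620 * 3.4620 * 93.0690 = 2210.9699 kJ
Q_total = 4904.2388 kJ

4904.2388 kJ


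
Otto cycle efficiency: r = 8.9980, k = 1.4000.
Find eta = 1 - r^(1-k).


r^(k-1) = 2.4080
eta = 1 - 1/2.4080 = 0.5847 = 58.4719%

58.4719%


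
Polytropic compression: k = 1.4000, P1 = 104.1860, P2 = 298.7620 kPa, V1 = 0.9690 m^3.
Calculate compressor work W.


(k-1)/k = 0.2857
(P2/P1)^exp = 1.3512
W = 3.5000 * 104.1860 * 0.9690 * (1.3512 - 1) = 124.0945 kJ

124.0945 kJ


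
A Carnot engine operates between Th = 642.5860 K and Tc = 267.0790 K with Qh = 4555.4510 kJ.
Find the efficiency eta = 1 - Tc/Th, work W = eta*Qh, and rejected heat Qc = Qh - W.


eta = 1 - 267.0790/642.5860 = 0.5844
W = 0.5844 * 4555.4510 = 2662.0619 kJ
Qc = 4555.4510 - 2662.0619 = 1893.3891 kJ

eta = 58.4368%, W = 2662.0619 kJ, Qc = 1893.3891 kJ


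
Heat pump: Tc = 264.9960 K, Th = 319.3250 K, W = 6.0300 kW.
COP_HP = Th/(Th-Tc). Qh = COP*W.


COP = 319.3250 / 54.3290 = 5.8776
Qh = 5.8776 * 6.0300 = 35.4420 kW

COP = 5.8776, Qh = 35.4420 kW


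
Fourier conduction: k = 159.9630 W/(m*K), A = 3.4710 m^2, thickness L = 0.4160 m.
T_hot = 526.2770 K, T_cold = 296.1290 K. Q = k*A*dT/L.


dT = 230.1480 K
Q = 159.9630 * 3.4710 * 230.1480 / 0.4160 = 307176.5290 W

307176.5290 W


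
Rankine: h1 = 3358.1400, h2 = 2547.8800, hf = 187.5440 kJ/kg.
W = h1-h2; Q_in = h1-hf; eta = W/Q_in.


W = 810.2600 kJ/kg
Q_in = 3170.5960 kJ/kg
eta = 0.2556 = 25.5554%

eta = 25.5554%


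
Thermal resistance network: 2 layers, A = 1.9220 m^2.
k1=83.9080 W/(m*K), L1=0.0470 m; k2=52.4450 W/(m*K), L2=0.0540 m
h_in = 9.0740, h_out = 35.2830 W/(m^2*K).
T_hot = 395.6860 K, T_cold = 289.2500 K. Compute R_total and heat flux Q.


R_conv_in = 1/(9.0740*1.9220) = 0.0573
R_1 = 0.0470/(83.9080*1.9220) = 0.0003
R_2 = 0.0540/(52.4450*1.9220) = 0.0005
R_conv_out = 1/(35.2830*1.9220) = 0.0147
R_total = 0.0729 K/W
Q = 106.4360 / 0.0729 = 1459.7854 W

R_total = 0.0729 K/W, Q = 1459.7854 W


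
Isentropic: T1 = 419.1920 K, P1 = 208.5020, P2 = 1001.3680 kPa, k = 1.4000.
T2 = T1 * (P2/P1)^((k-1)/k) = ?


(k-1)/k = 0.2857
(P2/P1)^exp = 1.5657
T2 = 419.1920 * 1.5657 = 656.3304 K

656.3304 K


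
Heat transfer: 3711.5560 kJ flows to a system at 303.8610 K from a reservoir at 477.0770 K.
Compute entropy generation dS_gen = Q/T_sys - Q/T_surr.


dS_sys = 3711.5560/303.8610 = 12.2147 kJ/K
dS_surr = -3711.5560/477.0770 = -7.7798 kJ/K
dS_gen = 12.2147 - 7.7798 = 4.4349 kJ/K (irreversible)

dS_gen = 4.4349 kJ/K, irreversible


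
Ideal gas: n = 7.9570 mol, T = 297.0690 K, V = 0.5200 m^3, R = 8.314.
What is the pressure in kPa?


P = nRT/V = 7.9570 * 8.314 * 297.0690 / 0.5200
= 19652.4506 / 0.5200 = 37793.1742 Pa = 37.7932 kPa

37.7932 kPa


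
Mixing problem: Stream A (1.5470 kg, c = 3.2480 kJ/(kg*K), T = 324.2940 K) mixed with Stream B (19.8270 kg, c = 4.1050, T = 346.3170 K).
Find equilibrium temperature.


num = 29816.1493
den = 86.4145
Tf = 345.0365 K

345.0365 K


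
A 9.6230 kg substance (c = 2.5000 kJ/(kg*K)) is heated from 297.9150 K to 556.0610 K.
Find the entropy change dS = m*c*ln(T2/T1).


T2/T1 = 1.8665
ln(T2/T1) = 0.6241
dS = 9.6230 * 2.5000 * 0.6241 = 15.0136 kJ/K

15.0136 kJ/K


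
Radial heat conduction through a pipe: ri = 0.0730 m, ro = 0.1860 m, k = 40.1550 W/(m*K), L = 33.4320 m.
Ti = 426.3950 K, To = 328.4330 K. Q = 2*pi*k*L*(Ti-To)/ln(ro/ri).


dT = 97.9620 K
ln(ro/ri) = 0.9353
Q = 2*pi*40.1550*33.4320*97.9620 / 0.9353 = 883475.4665 W

883475.4665 W


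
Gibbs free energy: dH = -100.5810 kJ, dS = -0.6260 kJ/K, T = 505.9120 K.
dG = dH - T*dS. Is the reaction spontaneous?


T*dS = 505.9120 * -0.6260 = -316.7009 kJ
dG = -100.5810 + 316.7009 = 216.1199 kJ (non-spontaneous)

dG = 216.1199 kJ, non-spontaneous


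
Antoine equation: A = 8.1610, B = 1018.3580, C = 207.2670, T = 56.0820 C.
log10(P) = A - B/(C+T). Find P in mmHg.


C+T = 263.3490
B/(C+T) = 3.8670
log10(P) = 8.1610 - 3.8670 = 4.2940
P = 10^4.2940 = 19681.0281 mmHg

19681.0281 mmHg


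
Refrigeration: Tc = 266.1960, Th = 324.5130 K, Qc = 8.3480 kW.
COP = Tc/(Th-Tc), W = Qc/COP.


COP = 266.1960 / 58.3170 = 4.5646
W = 8.3480 / 4.5646 = 1.8288 kW

COP = 4.5646, W = 1.8288 kW


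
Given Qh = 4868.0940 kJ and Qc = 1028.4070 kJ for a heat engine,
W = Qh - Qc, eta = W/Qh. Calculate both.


W = 4868.0940 - 1028.4070 = 3839.6870 kJ
eta = 3839.6870 / 4868.0940 = 0.7887 = 78.8745%

W = 3839.6870 kJ, eta = 78.8745%


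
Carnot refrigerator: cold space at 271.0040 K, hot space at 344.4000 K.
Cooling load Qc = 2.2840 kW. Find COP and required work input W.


COP = 271.0040 / 73.3960 = 3.6924
W = 2.2840 / 3.6924 = 0.6186 kW

COP = 3.6924, W = 0.6186 kW


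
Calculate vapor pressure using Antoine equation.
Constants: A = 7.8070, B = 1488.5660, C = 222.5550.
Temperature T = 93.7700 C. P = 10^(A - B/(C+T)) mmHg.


C+T = 316.3250
B/(C+T) = 4.7058
log10(P) = 7.8070 - 4.7058 = 3.1012
P = 10^3.1012 = 1262.3737 mmHg

1262.3737 mmHg


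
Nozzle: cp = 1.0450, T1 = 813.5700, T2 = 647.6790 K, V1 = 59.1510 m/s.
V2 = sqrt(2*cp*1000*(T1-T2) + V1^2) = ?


dT = 165.8910 K
2*cp*1000*dT = 346712.1900
V1^2 = 3498.8408
V2 = sqrt(350211.0308) = 591.7863 m/s

591.7863 m/s


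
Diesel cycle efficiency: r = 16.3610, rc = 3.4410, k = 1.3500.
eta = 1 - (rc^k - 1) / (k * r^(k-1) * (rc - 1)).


r^(k-1) = 2.6597
rc^k = 5.3030
eta = 0.5090 = 50.9047%

50.9047%


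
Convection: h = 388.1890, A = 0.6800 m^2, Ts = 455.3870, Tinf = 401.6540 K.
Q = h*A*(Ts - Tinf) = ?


dT = 53.7330 K
Q = 388.1890 * 0.6800 * 53.7330 = 14183.8205 W

14183.8205 W


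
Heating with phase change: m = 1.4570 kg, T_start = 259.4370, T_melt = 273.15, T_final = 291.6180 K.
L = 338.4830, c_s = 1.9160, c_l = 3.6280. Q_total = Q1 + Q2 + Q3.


Q1 (sensible, solid) = 1.4570 * 1.9160 * 13.7130 = 38.2814 kJ
Q2 (latent) = 1.4570 * 338.4830 = 493.1697 kJ
Q3 (sensible, liquid) = 1.4570 * 3.6280 * 18.4680 = 97.6218 kJ
Q_total = 629.0729 kJ

629.0729 kJ


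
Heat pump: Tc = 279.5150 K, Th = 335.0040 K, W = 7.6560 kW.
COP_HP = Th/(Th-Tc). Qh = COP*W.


COP = 335.0040 / 55.4890 = 6.0373
Qh = 6.0373 * 7.6560 = 46.2216 kW

COP = 6.0373, Qh = 46.2216 kW


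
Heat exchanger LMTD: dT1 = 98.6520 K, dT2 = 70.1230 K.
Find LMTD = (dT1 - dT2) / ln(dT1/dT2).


dT1/dT2 = 1.4068
ln(dT1/dT2) = 0.3413
LMTD = 28.5290 / 0.3413 = 83.5775 K

83.5775 K


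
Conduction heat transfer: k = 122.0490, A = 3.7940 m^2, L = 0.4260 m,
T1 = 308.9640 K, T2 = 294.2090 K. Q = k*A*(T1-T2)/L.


dT = 14.7550 K
Q = 122.0490 * 3.7940 * 14.7550 / 0.4260 = 16038.4047 W

16038.4047 W


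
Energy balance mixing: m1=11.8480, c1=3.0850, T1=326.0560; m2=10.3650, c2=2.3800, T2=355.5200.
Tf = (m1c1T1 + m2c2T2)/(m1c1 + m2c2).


num = 20687.9152
den = 61.2198
Tf = 337.9286 K

337.9286 K


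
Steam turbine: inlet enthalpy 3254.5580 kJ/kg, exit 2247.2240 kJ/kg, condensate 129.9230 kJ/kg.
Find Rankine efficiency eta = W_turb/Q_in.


W = 1007.3340 kJ/kg
Q_in = 3124.6350 kJ/kg
eta = 0.3224 = 32.2385%

eta = 32.2385%


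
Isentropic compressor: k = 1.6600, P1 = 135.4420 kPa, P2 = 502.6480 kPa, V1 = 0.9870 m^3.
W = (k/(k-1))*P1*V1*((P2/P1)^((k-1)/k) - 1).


(k-1)/k = 0.3976
(P2/P1)^exp = 1.6843
W = 2.5152 * 135.4420 * 0.9870 * (1.6843 - 1) = 230.0975 kJ

230.0975 kJ


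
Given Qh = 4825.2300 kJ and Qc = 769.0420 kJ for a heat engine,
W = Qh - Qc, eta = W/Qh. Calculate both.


W = 4825.2300 - 769.0420 = 4056.1880 kJ
eta = 4056.1880 / 4825.2300 = 0.8406 = 84.0621%

W = 4056.1880 kJ, eta = 84.0621%


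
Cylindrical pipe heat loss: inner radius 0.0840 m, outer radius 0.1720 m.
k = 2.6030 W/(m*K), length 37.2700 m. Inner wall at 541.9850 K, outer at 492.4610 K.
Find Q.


dT = 49.5240 K
ln(ro/ri) = 0.7167
Q = 2*pi*2.6030*37.2700*49.5240 / 0.7167 = 42121.6394 W

42121.6394 W


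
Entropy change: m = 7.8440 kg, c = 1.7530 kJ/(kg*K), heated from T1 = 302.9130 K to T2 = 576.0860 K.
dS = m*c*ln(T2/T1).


T2/T1 = 1.9018
ln(T2/T1) = 0.6428
dS = 7.8440 * 1.7530 * 0.6428 = 8.8390 kJ/K

8.8390 kJ/K


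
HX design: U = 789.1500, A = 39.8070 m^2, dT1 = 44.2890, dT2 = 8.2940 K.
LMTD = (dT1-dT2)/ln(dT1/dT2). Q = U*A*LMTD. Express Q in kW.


LMTD = 21.4869 K
Q = 789.1500 * 39.8070 * 21.4869 = 674984.0214 W = 674.9840 kW

674.9840 kW


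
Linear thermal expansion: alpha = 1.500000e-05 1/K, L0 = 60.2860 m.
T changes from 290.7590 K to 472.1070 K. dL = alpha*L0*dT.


dT = 181.3480 K
dL = 1.500000e-05 * 60.2860 * 181.3480 = 0.163991 m
L_final = 60.449991 m

dL = 0.163991 m


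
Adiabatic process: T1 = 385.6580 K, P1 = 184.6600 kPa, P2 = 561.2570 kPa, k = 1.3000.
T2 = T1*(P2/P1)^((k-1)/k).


(k-1)/k = 0.2308
(P2/P1)^exp = 1.2924
T2 = 385.6580 * 1.2924 = 498.4426 K

498.4426 K


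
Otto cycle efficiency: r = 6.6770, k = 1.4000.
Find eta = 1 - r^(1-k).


r^(k-1) = 2.1371
eta = 1 - 1/2.1371 = 0.5321 = 53.2084%

53.2084%


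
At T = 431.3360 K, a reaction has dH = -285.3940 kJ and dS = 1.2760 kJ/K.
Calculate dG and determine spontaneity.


T*dS = 431.3360 * 1.2760 = 550.3847 kJ
dG = -285.3940 - 550.3847 = -835.7787 kJ (spontaneous)

dG = -835.7787 kJ, spontaneous


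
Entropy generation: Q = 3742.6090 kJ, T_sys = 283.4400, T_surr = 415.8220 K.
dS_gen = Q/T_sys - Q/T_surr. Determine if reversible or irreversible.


dS_sys = 3742.6090/283.4400 = 13.2042 kJ/K
dS_surr = -3742.6090/415.8220 = -9.0005 kJ/K
dS_gen = 13.2042 - 9.0005 = 4.2037 kJ/K (irreversible)

dS_gen = 4.2037 kJ/K, irreversible


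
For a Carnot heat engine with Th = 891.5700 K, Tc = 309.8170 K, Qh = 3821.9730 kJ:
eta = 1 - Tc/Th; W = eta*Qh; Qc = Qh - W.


eta = 1 - 309.8170/891.5700 = 0.6525
W = 0.6525 * 3821.9730 = 2493.8527 kJ
Qc = 3821.9730 - 2493.8527 = 1328.1203 kJ

eta = 65.2504%, W = 2493.8527 kJ, Qc = 1328.1203 kJ


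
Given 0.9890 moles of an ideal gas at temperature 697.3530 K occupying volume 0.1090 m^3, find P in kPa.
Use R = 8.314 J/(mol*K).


P = nRT/V = 0.9890 * 8.314 * 697.3530 / 0.1090
= 5734.0171 / 0.1090 = 52605.6617 Pa = 52.6057 kPa

52.6057 kPa


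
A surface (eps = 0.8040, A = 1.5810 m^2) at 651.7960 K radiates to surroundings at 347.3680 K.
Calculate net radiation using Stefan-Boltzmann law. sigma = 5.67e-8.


T^4 = 1.8049e+11
Tsurr^4 = 1.4560e+10
Q = 0.8040 * 5.67e-8 * 1.5810 * 1.6593e+11 = 11958.8423 W

11958.8423 W


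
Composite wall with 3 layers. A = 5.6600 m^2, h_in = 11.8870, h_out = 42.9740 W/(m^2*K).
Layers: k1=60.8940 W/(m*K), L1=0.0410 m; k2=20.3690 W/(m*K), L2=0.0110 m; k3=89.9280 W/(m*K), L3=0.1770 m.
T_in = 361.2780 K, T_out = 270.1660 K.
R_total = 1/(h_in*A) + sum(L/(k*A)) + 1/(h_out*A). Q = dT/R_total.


R_conv_in = 1/(11.8870*5.6600) = 0.0149
R_1 = 0.0410/(60.8940*5.6600) = 0.0001
R_2 = 0.0110/(20.3690*5.6600) = 9.5413e-05
R_3 = 0.1770/(89.9280*5.6600) = 0.0003
R_conv_out = 1/(42.9740*5.6600) = 0.0041
R_total = 0.0195 K/W
Q = 91.1120 / 0.0195 = 4663.6644 W

R_total = 0.0195 K/W, Q = 4663.6644 W


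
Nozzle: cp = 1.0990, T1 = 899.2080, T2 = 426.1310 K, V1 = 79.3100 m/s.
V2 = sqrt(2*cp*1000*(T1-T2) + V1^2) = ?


dT = 473.0770 K
2*cp*1000*dT = 1039823.2460
V1^2 = 6290.0761
V2 = sqrt(1046113.3221) = 1022.7968 m/s

1022.7968 m/s


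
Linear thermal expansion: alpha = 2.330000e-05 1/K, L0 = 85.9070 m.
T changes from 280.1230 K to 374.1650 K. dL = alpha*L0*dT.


dT = 94.0420 K
dL = 2.330000e-05 * 85.9070 * 94.0420 = 0.188238 m
L_final = 86.095238 m

dL = 0.188238 m


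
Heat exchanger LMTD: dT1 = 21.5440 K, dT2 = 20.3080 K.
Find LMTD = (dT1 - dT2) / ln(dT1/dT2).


dT1/dT2 = 1.0609
ln(dT1/dT2) = 0.0591
LMTD = 1.2360 / 0.0591 = 20.9199 K

20.9199 K


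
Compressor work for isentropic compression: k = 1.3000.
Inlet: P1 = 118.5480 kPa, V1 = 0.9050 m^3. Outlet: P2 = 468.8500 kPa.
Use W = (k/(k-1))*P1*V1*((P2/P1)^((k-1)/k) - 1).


(k-1)/k = 0.2308
(P2/P1)^exp = 1.3734
W = 4.3333 * 118.5480 * 0.9050 * (1.3734 - 1) = 173.6023 kJ

173.6023 kJ


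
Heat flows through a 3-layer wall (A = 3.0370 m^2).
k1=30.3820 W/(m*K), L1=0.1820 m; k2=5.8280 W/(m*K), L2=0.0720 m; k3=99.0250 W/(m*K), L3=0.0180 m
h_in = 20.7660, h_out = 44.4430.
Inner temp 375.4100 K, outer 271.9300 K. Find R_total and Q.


R_conv_in = 1/(20.7660*3.0370) = 0.0159
R_1 = 0.1820/(30.3820*3.0370) = 0.0020
R_2 = 0.0720/(5.8280*3.0370) = 0.0041
R_3 = 0.0180/(99.0250*3.0370) = 5.9853e-05
R_conv_out = 1/(44.4430*3.0370) = 0.0074
R_total = 0.0294 K/W
Q = 103.4800 / 0.0294 = 3523.8765 W

R_total = 0.0294 K/W, Q = 3523.8765 W


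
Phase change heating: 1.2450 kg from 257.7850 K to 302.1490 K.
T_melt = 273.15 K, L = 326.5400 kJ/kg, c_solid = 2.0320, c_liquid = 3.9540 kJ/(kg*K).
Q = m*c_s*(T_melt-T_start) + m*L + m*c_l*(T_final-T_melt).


Q1 (sensible, solid) = 1.2450 * 2.0320 * 15.3650 = 38.8710 kJ
Q2 (latent) = 1.2450 * 326.5400 = 406.5423 kJ
Q3 (sensible, liquid) = 1.2450 * 3.9540 * 28.9990 = 142.7542 kJ
Q_total = 588.1675 kJ

588.1675 kJ


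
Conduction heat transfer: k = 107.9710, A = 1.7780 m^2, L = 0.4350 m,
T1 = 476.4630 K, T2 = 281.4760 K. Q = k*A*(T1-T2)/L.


dT = 194.9870 K
Q = 107.9710 * 1.7780 * 194.9870 / 0.4350 = 86050.8730 W

86050.8730 W


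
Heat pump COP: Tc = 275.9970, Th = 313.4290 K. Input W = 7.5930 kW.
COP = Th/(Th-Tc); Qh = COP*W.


COP = 313.4290 / 37.4320 = 8.3733
Qh = 8.3733 * 7.5930 = 63.5784 kW

COP = 8.3733, Qh = 63.5784 kW


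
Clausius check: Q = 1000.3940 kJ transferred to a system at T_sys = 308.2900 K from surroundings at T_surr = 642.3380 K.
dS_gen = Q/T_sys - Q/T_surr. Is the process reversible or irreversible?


dS_sys = 1000.3940/308.2900 = 3.2450 kJ/K
dS_surr = -1000.3940/642.3380 = -1.5574 kJ/K
dS_gen = 3.2450 - 1.5574 = 1.6876 kJ/K (irreversible)

dS_gen = 1.6876 kJ/K, irreversible


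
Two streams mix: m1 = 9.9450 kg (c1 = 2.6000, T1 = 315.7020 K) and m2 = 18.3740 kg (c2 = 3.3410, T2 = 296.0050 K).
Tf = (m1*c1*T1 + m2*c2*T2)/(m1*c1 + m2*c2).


num = 26334.1236
den = 87.2445
Tf = 301.8427 K

301.8427 K


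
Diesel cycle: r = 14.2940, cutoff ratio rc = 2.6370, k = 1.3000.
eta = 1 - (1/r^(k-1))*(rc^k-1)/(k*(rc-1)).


r^(k-1) = 2.2210
rc^k = 3.5273
eta = 0.4653 = 46.5288%

46.5288%


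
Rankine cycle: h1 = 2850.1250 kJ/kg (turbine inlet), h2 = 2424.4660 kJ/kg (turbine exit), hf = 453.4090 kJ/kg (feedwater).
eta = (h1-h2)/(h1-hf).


W = 425.6590 kJ/kg
Q_in = 2396.7160 kJ/kg
eta = 0.1776 = 17.7601%

eta = 17.7601%


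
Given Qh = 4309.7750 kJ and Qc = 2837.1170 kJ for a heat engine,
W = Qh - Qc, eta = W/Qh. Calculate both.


W = 4309.7750 - 2837.1170 = 1472.6580 kJ
eta = 1472.6580 / 4309.7750 = 0.3417 = 34.1702%

W = 1472.6580 kJ, eta = 34.1702%


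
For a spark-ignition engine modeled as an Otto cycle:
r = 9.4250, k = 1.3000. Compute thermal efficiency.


r^(k-1) = 1.9601
eta = 1 - 1/1.9601 = 0.4898 = 48.9829%

48.9829%


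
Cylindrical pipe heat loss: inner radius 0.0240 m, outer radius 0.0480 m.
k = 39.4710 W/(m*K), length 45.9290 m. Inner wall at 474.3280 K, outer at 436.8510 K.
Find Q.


dT = 37.4770 K
ln(ro/ri) = 0.6931
Q = 2*pi*39.4710*45.9290*37.4770 / 0.6931 = 615863.3290 W

615863.3290 W


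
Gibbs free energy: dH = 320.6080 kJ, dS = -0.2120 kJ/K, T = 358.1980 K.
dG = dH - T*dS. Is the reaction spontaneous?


T*dS = 358.1980 * -0.2120 = -75.9380 kJ
dG = 320.6080 + 75.9380 = 396.5460 kJ (non-spontaneous)

dG = 396.5460 kJ, non-spontaneous


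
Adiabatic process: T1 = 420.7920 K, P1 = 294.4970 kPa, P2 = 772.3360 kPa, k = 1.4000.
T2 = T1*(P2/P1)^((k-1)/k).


(k-1)/k = 0.2857
(P2/P1)^exp = 1.3172
T2 = 420.7920 * 1.3172 = 554.2469 K

554.2469 K


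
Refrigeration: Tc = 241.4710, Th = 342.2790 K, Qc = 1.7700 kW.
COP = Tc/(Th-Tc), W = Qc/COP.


COP = 241.4710 / 100.8080 = 2.3954
W = 1.7700 / 2.3954 = 0.7389 kW

COP = 2.3954, W = 0.7389 kW


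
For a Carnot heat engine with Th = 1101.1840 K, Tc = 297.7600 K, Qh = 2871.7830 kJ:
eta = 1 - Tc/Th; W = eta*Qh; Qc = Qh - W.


eta = 1 - 297.7600/1101.1840 = 0.7296
W = 0.7296 * 2871.7830 = 2095.2533 kJ
Qc = 2871.7830 - 2095.2533 = 776.5297 kJ

eta = 72.9600%, W = 2095.2533 kJ, Qc = 776.5297 kJ


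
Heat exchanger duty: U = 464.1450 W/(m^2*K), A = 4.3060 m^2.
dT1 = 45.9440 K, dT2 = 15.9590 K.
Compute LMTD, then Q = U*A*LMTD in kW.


LMTD = 28.3573 K
Q = 464.1450 * 4.3060 * 28.3573 = 56675.1024 W = 56.6751 kW

56.6751 kW


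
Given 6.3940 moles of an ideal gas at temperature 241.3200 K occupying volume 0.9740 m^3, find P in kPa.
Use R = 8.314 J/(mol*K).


P = nRT/V = 6.3940 * 8.314 * 241.3200 / 0.9740
= 12828.5027 / 0.9740 = 13170.9473 Pa = 13.1709 kPa

13.1709 kPa


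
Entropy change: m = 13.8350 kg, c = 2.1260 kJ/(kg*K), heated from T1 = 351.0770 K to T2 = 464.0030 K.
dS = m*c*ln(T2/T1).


T2/T1 = 1.3217
ln(T2/T1) = 0.2789
dS = 13.8350 * 2.1260 * 0.2789 = 8.2029 kJ/K

8.2029 kJ/K


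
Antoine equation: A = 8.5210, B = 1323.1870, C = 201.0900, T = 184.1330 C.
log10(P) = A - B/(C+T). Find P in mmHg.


C+T = 385.2230
B/(C+T) = 3.4349
log10(P) = 8.5210 - 3.4349 = 5.0861
P = 10^5.0861 = 121938.3156 mmHg

121938.3156 mmHg


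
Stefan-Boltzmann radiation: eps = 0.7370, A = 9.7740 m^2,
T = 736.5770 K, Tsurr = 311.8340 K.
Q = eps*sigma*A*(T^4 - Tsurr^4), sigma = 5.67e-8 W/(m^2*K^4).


T^4 = 2.9436e+11
Tsurr^4 = 9.4557e+09
Q = 0.7370 * 5.67e-8 * 9.7740 * 2.8490e+11 = 116363.1569 W

116363.1569 W


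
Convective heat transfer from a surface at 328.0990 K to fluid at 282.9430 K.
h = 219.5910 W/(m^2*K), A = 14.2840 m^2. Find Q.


dT = 45.1560 K
Q = 219.5910 * 14.2840 * 45.1560 = 141638.0185 W

141638.0185 W


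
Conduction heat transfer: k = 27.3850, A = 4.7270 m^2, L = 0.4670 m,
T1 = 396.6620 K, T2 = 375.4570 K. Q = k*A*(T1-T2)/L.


dT = 21.2050 K
Q = 27.3850 * 4.7270 * 21.2050 / 0.4670 = 5877.8668 W

5877.8668 W


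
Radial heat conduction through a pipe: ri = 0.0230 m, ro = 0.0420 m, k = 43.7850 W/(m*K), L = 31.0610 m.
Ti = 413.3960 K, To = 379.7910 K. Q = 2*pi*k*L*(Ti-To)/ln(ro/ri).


dT = 33.6050 K
ln(ro/ri) = 0.6022
Q = 2*pi*43.7850*31.0610*33.6050 / 0.6022 = 476871.6937 W

476871.6937 W


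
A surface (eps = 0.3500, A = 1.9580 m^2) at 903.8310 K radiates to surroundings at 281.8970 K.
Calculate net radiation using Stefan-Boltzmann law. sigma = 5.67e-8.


T^4 = 6.6734e+11
Tsurr^4 = 6.3148e+09
Q = 0.3500 * 5.67e-8 * 1.9580 * 6.6103e+11 = 25685.2370 W

25685.2370 W


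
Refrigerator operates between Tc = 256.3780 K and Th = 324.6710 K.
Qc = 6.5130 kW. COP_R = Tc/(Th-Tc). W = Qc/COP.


COP = 256.3780 / 68.2930 = 3.7541
W = 6.5130 / 3.7541 = 1.7349 kW

COP = 3.7541, W = 1.7349 kW


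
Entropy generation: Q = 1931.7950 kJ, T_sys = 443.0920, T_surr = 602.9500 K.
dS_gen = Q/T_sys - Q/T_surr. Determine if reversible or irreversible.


dS_sys = 1931.7950/443.0920 = 4.3598 kJ/K
dS_surr = -1931.7950/602.9500 = -3.2039 kJ/K
dS_gen = 4.3598 - 3.2039 = 1.1559 kJ/K (irreversible)

dS_gen = 1.1559 kJ/K, irreversible


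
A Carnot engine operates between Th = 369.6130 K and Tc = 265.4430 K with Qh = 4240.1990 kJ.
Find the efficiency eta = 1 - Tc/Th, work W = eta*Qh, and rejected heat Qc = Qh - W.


eta = 1 - 265.4430/369.6130 = 0.2818
W = 0.2818 * 4240.1990 = 1195.0379 kJ
Qc = 4240.1990 - 1195.0379 = 3045.1611 kJ

eta = 28.1835%, W = 1195.0379 kJ, Qc = 3045.1611 kJ


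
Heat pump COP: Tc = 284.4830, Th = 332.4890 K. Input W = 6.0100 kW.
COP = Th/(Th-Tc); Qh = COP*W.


COP = 332.4890 / 48.0060 = 6.9260
Qh = 6.9260 * 6.0100 = 41.6252 kW

COP = 6.9260, Qh = 41.6252 kW


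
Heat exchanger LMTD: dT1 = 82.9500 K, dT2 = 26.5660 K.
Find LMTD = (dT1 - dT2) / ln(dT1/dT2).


dT1/dT2 = 3.1224
ln(dT1/dT2) = 1.1386
LMTD = 56.3840 / 1.1386 = 49.5202 K

49.5202 K


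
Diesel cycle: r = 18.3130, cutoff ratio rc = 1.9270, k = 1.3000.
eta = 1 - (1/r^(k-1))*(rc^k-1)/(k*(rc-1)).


r^(k-1) = 2.3924
rc^k = 2.3461
eta = 0.5331 = 53.3098%

53.3098%


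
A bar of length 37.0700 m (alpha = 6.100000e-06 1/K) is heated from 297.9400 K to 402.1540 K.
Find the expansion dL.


dT = 104.2140 K
dL = 6.100000e-06 * 37.0700 * 104.2140 = 0.023566 m
L_final = 37.093566 m

dL = 0.023566 m


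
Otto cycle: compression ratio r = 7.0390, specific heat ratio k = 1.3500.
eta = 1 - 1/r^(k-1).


r^(k-1) = 1.9798
eta = 1 - 1/1.9798 = 0.4949 = 49.4907%

49.4907%


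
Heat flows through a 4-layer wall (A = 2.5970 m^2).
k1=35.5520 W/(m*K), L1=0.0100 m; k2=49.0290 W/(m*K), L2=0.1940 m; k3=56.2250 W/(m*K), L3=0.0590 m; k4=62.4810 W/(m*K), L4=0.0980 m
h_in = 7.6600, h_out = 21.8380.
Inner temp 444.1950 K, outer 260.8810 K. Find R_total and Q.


R_conv_in = 1/(7.6600*2.5970) = 0.0503
R_1 = 0.0100/(35.5520*2.5970) = 0.0001
R_2 = 0.1940/(49.0290*2.5970) = 0.0015
R_3 = 0.0590/(56.2250*2.5970) = 0.0004
R_4 = 0.0980/(62.4810*2.5970) = 0.0006
R_conv_out = 1/(21.8380*2.5970) = 0.0176
R_total = 0.0705 K/W
Q = 183.3140 / 0.0705 = 2598.6729 W

R_total = 0.0705 K/W, Q = 2598.6729 W


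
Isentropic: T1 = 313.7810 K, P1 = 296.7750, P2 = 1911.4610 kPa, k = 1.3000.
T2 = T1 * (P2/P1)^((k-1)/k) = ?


(k-1)/k = 0.2308
(P2/P1)^exp = 1.5370
T2 = 313.7810 * 1.5370 = 482.2860 K

482.2860 K


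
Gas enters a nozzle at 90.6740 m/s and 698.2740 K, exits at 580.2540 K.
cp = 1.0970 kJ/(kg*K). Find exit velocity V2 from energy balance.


dT = 118.0200 K
2*cp*1000*dT = 258935.8800
V1^2 = 8221.7743
V2 = sqrt(267157.6543) = 516.8730 m/s

516.8730 m/s


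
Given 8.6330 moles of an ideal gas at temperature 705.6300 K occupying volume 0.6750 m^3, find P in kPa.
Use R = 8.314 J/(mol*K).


P = nRT/V = 8.6330 * 8.314 * 705.6300 / 0.6750
= 50646.4253 / 0.6750 = 75031.7412 Pa = 75.0317 kPa

75.0317 kPa


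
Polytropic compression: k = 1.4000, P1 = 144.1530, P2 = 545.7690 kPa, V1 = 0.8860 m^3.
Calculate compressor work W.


(k-1)/k = 0.2857
(P2/P1)^exp = 1.4628
W = 3.5000 * 144.1530 * 0.8860 * (1.4628 - 1) = 206.8964 kJ

206.8964 kJ


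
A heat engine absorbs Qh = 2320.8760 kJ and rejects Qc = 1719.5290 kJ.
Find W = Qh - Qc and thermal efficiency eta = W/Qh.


W = 2320.8760 - 1719.5290 = 601.3470 kJ
eta = 601.3470 / 2320.8760 = 0.2591 = 25.9103%

W = 601.3470 kJ, eta = 25.9103%


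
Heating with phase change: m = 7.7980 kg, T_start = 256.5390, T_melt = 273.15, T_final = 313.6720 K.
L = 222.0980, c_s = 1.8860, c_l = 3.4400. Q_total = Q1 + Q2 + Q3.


Q1 (sensible, solid) = 7.7980 * 1.8860 * 16.6110 = 244.2984 kJ
Q2 (latent) = 7.7980 * 222.0980 = 1731.9202 kJ
Q3 (sensible, liquid) = 7.7980 * 3.4400 * 40.5220 = 1087.0075 kJ
Q_total = 3063.2262 kJ

3063.2262 kJ


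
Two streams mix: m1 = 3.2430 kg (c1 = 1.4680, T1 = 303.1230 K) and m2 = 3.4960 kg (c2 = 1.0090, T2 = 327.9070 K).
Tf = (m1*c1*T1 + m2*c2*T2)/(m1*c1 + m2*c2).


num = 2599.7651
den = 8.2882
Tf = 313.6711 K

313.6711 K


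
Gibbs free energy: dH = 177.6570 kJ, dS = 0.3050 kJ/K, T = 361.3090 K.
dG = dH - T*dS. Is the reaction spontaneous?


T*dS = 361.3090 * 0.3050 = 110.1992 kJ
dG = 177.6570 - 110.1992 = 67.4578 kJ (non-spontaneous)

dG = 67.4578 kJ, non-spontaneous


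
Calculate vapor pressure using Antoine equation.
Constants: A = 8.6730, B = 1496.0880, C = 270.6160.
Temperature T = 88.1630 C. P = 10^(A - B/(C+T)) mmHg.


C+T = 358.7790
B/(C+T) = 4.1699
log10(P) = 8.6730 - 4.1699 = 4.5031
P = 10^4.5031 = 31846.1505 mmHg

31846.1505 mmHg


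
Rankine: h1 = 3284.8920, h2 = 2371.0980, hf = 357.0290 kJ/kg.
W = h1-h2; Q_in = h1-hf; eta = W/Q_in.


W = 913.7940 kJ/kg
Q_in = 2927.8630 kJ/kg
eta = 0.3121 = 31.2103%

eta = 31.2103%


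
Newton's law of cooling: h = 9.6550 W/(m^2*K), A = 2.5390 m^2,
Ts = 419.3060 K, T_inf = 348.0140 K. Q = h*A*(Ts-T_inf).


dT = 71.2920 K
Q = 9.6550 * 2.5390 * 71.2920 = 1747.6553 W

1747.6553 W


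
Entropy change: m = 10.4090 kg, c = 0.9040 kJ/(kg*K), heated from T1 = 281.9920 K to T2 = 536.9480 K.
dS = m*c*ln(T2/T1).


T2/T1 = 1.9041
ln(T2/T1) = 0.6440
dS = 10.4090 * 0.9040 * 0.6440 = 6.0601 kJ/K

6.0601 kJ/K


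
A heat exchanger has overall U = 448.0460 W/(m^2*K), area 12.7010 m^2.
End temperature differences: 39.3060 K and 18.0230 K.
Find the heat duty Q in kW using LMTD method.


LMTD = 27.2954 K
Q = 448.0460 * 12.7010 * 27.2954 = 155328.0821 W = 155.3281 kW

155.3281 kW


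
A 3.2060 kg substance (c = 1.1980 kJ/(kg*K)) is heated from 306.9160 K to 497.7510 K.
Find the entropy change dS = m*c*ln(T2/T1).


T2/T1 = 1.6218
ln(T2/T1) = 0.4835
dS = 3.2060 * 1.1980 * 0.4835 = 1.8571 kJ/K

1.8571 kJ/K


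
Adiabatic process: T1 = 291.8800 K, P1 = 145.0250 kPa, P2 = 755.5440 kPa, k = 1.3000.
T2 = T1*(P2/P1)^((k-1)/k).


(k-1)/k = 0.2308
(P2/P1)^exp = 1.4636
T2 = 291.8800 * 1.4636 = 427.1925 K

427.1925 K


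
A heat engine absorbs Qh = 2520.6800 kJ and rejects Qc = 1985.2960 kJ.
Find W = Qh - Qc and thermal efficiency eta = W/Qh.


W = 2520.6800 - 1985.2960 = 535.3840 kJ
eta = 535.3840 / 2520.6800 = 0.2124 = 21.2397%

W = 535.3840 kJ, eta = 21.2397%


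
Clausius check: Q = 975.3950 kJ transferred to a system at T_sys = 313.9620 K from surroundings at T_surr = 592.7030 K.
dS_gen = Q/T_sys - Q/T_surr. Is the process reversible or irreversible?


dS_sys = 975.3950/313.9620 = 3.1067 kJ/K
dS_surr = -975.3950/592.7030 = -1.6457 kJ/K
dS_gen = 3.1067 - 1.6457 = 1.4611 kJ/K (irreversible)

dS_gen = 1.4611 kJ/K, irreversible


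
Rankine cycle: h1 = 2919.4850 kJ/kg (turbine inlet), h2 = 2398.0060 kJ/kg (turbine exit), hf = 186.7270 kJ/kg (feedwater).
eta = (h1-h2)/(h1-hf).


W = 521.4790 kJ/kg
Q_in = 2732.7580 kJ/kg
eta = 0.1908 = 19.0825%

eta = 19.0825%


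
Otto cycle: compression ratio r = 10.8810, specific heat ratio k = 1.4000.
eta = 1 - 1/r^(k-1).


r^(k-1) = 2.5982
eta = 1 - 1/2.5982 = 0.6151 = 61.5114%

61.5114%


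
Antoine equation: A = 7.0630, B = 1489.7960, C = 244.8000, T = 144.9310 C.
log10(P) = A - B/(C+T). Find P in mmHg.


C+T = 389.7310
B/(C+T) = 3.8226
log10(P) = 7.0630 - 3.8226 = 3.2404
P = 10^3.2404 = 1739.2965 mmHg

1739.2965 mmHg


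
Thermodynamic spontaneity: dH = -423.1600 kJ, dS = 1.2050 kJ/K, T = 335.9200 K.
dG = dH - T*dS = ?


T*dS = 335.9200 * 1.2050 = 404.7836 kJ
dG = -423.1600 - 404.7836 = -827.9436 kJ (spontaneous)

dG = -827.9436 kJ, spontaneous


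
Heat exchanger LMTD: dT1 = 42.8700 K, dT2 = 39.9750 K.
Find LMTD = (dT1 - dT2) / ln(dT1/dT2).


dT1/dT2 = 1.0724
ln(dT1/dT2) = 0.0699
LMTD = 2.8950 / 0.0699 = 41.4056 K

41.4056 K


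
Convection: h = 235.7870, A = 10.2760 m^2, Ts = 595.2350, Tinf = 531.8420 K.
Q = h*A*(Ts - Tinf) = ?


dT = 63.3930 K
Q = 235.7870 * 10.2760 * 63.3930 = 153597.8926 W

153597.8926 W


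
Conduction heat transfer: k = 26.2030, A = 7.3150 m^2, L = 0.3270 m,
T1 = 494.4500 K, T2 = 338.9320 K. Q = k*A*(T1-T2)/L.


dT = 155.5180 K
Q = 26.2030 * 7.3150 * 155.5180 / 0.3270 = 91158.7281 W

91158.7281 W


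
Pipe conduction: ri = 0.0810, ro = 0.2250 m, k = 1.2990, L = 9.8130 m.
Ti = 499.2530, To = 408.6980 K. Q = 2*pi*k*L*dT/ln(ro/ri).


dT = 90.5550 K
ln(ro/ri) = 1.0217
Q = 2*pi*1.2990*9.8130*90.5550 / 1.0217 = 7099.0557 W

7099.0557 W


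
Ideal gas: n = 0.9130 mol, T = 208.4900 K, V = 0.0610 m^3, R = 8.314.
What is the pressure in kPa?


P = nRT/V = 0.9130 * 8.314 * 208.4900 / 0.0610
= 1582.5813 / 0.0610 = 25943.9556 Pa = 25.9440 kPa

25.9440 kPa


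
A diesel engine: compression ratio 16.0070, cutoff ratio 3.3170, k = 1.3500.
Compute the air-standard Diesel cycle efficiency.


r^(k-1) = 2.6394
rc^k = 5.0467
eta = 0.5098 = 50.9847%

50.9847%


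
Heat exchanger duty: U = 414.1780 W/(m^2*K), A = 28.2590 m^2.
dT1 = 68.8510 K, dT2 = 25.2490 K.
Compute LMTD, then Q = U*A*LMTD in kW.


LMTD = 43.4647 K
Q = 414.1780 * 28.2590 * 43.4647 = 508722.3285 W = 508.7223 kW

508.7223 kW


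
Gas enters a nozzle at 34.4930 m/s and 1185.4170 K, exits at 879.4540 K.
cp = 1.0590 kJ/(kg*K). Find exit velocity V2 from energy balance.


dT = 305.9630 K
2*cp*1000*dT = 648029.6340
V1^2 = 1189.7670
V2 = sqrt(649219.4010) = 805.7415 m/s

805.7415 m/s


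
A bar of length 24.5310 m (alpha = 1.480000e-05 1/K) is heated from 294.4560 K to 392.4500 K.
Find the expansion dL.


dT = 97.9940 K
dL = 1.480000e-05 * 24.5310 * 97.9940 = 0.035578 m
L_final = 24.566578 m

dL = 0.035578 m


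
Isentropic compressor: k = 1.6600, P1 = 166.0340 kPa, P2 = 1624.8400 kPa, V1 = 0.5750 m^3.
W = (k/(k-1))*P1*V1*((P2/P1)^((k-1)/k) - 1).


(k-1)/k = 0.3976
(P2/P1)^exp = 2.4766
W = 2.5152 * 166.0340 * 0.5750 * (2.4766 - 1) = 354.5652 kJ

354.5652 kJ


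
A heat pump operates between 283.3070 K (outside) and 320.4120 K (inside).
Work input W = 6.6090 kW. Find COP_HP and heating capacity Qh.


COP = 320.4120 / 37.1050 = 8.6353
Qh = 8.6353 * 6.6090 = 57.0706 kW

COP = 8.6353, Qh = 57.0706 kW


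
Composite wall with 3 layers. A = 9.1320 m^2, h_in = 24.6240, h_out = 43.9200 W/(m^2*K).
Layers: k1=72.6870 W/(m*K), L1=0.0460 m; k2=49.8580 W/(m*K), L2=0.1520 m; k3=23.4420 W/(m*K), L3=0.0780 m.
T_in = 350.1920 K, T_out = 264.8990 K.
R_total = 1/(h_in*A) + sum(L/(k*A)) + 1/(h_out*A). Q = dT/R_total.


R_conv_in = 1/(24.6240*9.1320) = 0.0044
R_1 = 0.0460/(72.6870*9.1320) = 6.9300e-05
R_2 = 0.1520/(49.8580*9.1320) = 0.0003
R_3 = 0.0780/(23.4420*9.1320) = 0.0004
R_conv_out = 1/(43.9200*9.1320) = 0.0025
R_total = 0.0077 K/W
Q = 85.2930 / 0.0077 = 11065.6939 W

R_total = 0.0077 K/W, Q = 11065.6939 W


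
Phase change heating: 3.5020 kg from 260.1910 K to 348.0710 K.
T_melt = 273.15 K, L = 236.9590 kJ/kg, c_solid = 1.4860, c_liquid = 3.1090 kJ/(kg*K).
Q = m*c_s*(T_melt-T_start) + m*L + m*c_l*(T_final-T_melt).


Q1 (sensible, solid) = 3.5020 * 1.4860 * 12.9590 = 67.4383 kJ
Q2 (latent) = 3.5020 * 236.9590 = 829.8304 kJ
Q3 (sensible, liquid) = 3.5020 * 3.1090 * 74.9210 = 815.7187 kJ
Q_total = 1712.9874 kJ

1712.9874 kJ


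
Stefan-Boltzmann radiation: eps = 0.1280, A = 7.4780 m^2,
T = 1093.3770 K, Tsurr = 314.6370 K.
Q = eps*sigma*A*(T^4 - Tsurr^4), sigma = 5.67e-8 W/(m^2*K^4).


T^4 = 1.4292e+12
Tsurr^4 = 9.8003e+09
Q = 0.1280 * 5.67e-8 * 7.4780 * 1.4194e+12 = 77031.7628 W

77031.7628 W


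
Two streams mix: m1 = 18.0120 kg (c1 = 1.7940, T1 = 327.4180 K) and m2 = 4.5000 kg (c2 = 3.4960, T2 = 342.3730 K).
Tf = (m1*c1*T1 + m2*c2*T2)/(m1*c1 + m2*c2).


num = 15966.2427
den = 48.0455
Tf = 332.3149 K

332.3149 K


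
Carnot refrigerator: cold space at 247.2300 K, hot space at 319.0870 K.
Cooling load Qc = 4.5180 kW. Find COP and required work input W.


COP = 247.2300 / 71.8570 = 3.4406
W = 4.5180 / 3.4406 = 1.3131 kW

COP = 3.4406, W = 1.3131 kW


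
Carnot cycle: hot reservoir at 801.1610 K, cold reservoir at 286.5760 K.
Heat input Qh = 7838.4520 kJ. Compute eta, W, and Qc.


eta = 1 - 286.5760/801.1610 = 0.6423
W = 0.6423 * 7838.4520 = 5034.6308 kJ
Qc = 7838.4520 - 5034.6308 = 2803.8212 kJ

eta = 64.2299%, W = 5034.6308 kJ, Qc = 2803.8212 kJ


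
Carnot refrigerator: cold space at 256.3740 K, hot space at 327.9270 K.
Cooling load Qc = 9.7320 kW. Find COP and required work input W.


COP = 256.3740 / 71.5530 = 3.5830
W = 9.7320 / 3.5830 = 2.7162 kW

COP = 3.5830, W = 2.7162 kW


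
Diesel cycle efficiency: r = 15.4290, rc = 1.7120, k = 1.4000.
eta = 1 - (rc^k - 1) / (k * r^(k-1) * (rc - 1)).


r^(k-1) = 2.9877
rc^k = 2.1228
eta = 0.6230 = 62.2991%

62.2991%


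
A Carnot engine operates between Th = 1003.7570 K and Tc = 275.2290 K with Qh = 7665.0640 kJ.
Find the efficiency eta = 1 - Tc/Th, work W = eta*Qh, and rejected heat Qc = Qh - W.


eta = 1 - 275.2290/1003.7570 = 0.7258
W = 0.7258 * 7665.0640 = 5563.3124 kJ
Qc = 7665.0640 - 5563.3124 = 2101.7516 kJ

eta = 72.5801%, W = 5563.3124 kJ, Qc = 2101.7516 kJ


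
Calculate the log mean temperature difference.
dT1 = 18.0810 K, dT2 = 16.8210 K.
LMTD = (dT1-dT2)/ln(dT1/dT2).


dT1/dT2 = 1.0749
ln(dT1/dT2) = 0.0722
LMTD = 1.2600 / 0.0722 = 17.4434 K

17.4434 K


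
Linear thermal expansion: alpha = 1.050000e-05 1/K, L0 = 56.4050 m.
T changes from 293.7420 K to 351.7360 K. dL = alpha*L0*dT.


dT = 57.9940 K
dL = 1.050000e-05 * 56.4050 * 57.9940 = 0.034347 m
L_final = 56.439347 m

dL = 0.034347 m


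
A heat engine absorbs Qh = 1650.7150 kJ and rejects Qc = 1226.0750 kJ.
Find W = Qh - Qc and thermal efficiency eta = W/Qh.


W = 1650.7150 - 1226.0750 = 424.6400 kJ
eta = 424.6400 / 1650.7150 = 0.2572 = 25.7246%

W = 424.6400 kJ, eta = 25.7246%


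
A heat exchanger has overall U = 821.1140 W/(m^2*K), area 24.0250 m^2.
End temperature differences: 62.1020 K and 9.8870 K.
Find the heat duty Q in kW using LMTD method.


LMTD = 28.4154 K
Q = 821.1140 * 24.0250 * 28.4154 = 560558.8507 W = 560.5589 kW

560.5589 kW


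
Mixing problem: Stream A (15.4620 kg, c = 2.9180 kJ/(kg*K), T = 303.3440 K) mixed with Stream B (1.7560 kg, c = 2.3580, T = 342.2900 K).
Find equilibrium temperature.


num = 15103.6122
den = 49.2588
Tf = 306.6178 K

306.6178 K


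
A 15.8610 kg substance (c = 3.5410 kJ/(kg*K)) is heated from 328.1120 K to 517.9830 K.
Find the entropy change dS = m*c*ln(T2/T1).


T2/T1 = 1.5787
ln(T2/T1) = 0.4566
dS = 15.8610 * 3.5410 * 0.4566 = 25.6437 kJ/K

25.6437 kJ/K


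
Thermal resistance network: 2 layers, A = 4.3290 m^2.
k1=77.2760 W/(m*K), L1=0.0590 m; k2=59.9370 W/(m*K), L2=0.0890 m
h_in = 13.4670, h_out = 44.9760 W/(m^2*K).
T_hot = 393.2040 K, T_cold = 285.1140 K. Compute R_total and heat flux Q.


R_conv_in = 1/(13.4670*4.3290) = 0.0172
R_1 = 0.0590/(77.2760*4.3290) = 0.0002
R_2 = 0.0890/(59.9370*4.3290) = 0.0003
R_conv_out = 1/(44.9760*4.3290) = 0.0051
R_total = 0.0228 K/W
Q = 108.0900 / 0.0228 = 4739.0198 W

R_total = 0.0228 K/W, Q = 4739.0198 W
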